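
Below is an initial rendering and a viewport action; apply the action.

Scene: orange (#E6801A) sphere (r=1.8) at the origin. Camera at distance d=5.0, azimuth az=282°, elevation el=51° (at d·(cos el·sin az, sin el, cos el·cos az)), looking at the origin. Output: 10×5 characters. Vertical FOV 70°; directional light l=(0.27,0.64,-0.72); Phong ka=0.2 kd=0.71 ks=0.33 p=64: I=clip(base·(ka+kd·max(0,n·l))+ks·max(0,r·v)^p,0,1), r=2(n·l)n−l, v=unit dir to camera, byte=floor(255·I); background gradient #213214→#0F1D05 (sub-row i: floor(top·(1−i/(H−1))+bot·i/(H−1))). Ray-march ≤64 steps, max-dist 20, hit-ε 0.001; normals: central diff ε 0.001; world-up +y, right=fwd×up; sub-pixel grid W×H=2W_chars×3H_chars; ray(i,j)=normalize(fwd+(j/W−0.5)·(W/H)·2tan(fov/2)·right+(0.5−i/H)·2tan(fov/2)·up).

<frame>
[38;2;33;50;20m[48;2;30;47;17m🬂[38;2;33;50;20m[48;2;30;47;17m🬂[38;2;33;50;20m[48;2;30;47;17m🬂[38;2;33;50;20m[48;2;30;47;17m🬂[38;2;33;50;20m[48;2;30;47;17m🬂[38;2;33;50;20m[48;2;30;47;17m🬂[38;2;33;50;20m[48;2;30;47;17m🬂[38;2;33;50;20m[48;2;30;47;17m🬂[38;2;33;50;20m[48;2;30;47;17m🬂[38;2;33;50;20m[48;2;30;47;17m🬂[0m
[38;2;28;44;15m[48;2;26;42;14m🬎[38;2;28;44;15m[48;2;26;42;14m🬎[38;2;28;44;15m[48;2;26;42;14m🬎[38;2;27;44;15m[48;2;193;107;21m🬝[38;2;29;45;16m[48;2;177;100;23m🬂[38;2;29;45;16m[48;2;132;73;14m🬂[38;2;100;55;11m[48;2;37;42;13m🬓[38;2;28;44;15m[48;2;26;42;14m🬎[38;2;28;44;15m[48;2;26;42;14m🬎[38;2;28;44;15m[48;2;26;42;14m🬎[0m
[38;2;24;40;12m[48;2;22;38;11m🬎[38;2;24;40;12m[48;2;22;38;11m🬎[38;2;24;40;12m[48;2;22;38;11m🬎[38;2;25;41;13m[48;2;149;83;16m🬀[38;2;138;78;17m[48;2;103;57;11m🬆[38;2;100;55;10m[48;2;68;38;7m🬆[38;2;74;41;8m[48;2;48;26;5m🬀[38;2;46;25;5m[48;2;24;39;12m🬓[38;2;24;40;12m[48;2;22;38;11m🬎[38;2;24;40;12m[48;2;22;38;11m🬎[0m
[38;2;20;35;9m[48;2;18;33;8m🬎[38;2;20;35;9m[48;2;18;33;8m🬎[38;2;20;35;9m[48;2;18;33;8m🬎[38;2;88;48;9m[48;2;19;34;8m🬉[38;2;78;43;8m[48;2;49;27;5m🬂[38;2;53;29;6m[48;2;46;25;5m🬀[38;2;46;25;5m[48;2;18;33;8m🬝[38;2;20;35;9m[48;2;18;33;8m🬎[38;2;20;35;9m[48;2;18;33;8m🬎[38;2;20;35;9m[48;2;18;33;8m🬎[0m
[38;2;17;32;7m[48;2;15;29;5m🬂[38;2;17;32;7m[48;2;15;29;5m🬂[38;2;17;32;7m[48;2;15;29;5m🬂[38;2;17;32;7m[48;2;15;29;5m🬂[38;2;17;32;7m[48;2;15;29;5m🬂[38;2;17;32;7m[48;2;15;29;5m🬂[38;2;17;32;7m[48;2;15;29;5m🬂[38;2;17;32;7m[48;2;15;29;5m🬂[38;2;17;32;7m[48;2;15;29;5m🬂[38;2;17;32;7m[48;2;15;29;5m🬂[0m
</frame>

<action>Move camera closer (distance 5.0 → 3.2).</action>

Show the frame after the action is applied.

<frame>
[38;2;33;50;20m[48;2;30;47;17m🬂[38;2;33;50;20m[48;2;30;47;17m🬂[38;2;33;50;20m[48;2;30;47;17m🬂[38;2;32;49;19m[48;2;174;97;19m🬆[38;2;33;50;20m[48;2;154;86;17m🬂[38;2;33;50;20m[48;2;135;75;15m🬂[38;2;33;50;20m[48;2;117;65;13m🬂[38;2;97;54;10m[48;2;31;48;18m🬏[38;2;33;50;20m[48;2;30;47;17m🬂[38;2;33;50;20m[48;2;30;47;17m🬂[0m
[38;2;28;44;15m[48;2;26;42;14m🬎[38;2;28;44;15m[48;2;26;42;14m🬎[38;2;29;45;16m[48;2;164;91;18m🬀[38;2;188;123;58m[48;2;147;83;20m🬍[38;2;135;76;16m[48;2;118;66;12m🬆[38;2;117;65;13m[48;2;103;57;11m🬆[38;2;101;55;11m[48;2;86;48;9m🬆[38;2;81;45;9m[48;2;66;36;7m🬆[38;2;49;27;5m[48;2;27;44;15m🬓[38;2;28;44;15m[48;2;26;42;14m🬎[0m
[38;2;24;40;12m[48;2;22;38;11m🬎[38;2;153;84;16m[48;2;23;39;12m▐[38;2;141;79;15m[48;2;125;69;13m🬆[38;2;123;68;13m[48;2;108;60;11m🬆[38;2;107;59;11m[48;2;92;51;9m🬆[38;2;91;50;10m[48;2;77;43;8m🬆[38;2;75;41;8m[48;2;61;33;6m🬆[38;2;63;35;7m[48;2;48;26;5m🬀[38;2;46;25;5m[48;2;46;25;5m [38;2;24;40;12m[48;2;22;38;11m🬎[0m
[38;2;20;35;9m[48;2;18;33;8m🬎[38;2;130;72;14m[48;2;19;34;8m🬁[38;2;111;62;12m[48;2;94;52;10m🬆[38;2;95;53;10m[48;2;79;44;8m🬆[38;2;80;44;8m[48;2;65;36;6m🬆[38;2;65;36;7m[48;2;50;27;5m🬆[38;2;55;30;6m[48;2;46;25;5m🬀[38;2;46;25;5m[48;2;46;25;5m [38;2;46;25;5m[48;2;19;34;8m🬕[38;2;20;35;9m[48;2;18;33;8m🬎[0m
[38;2;17;32;7m[48;2;15;29;5m🬂[38;2;17;32;7m[48;2;15;29;5m🬂[38;2;75;42;8m[48;2;15;30;5m🬁[38;2;55;31;6m[48;2;15;29;5m🬬[38;2;55;31;6m[48;2;46;25;5m🬀[38;2;46;25;5m[48;2;46;25;5m [38;2;46;25;5m[48;2;46;25;5m [38;2;46;25;5m[48;2;15;29;5m🬆[38;2;17;32;7m[48;2;15;29;5m🬂[38;2;17;32;7m[48;2;15;29;5m🬂[0m
</frame>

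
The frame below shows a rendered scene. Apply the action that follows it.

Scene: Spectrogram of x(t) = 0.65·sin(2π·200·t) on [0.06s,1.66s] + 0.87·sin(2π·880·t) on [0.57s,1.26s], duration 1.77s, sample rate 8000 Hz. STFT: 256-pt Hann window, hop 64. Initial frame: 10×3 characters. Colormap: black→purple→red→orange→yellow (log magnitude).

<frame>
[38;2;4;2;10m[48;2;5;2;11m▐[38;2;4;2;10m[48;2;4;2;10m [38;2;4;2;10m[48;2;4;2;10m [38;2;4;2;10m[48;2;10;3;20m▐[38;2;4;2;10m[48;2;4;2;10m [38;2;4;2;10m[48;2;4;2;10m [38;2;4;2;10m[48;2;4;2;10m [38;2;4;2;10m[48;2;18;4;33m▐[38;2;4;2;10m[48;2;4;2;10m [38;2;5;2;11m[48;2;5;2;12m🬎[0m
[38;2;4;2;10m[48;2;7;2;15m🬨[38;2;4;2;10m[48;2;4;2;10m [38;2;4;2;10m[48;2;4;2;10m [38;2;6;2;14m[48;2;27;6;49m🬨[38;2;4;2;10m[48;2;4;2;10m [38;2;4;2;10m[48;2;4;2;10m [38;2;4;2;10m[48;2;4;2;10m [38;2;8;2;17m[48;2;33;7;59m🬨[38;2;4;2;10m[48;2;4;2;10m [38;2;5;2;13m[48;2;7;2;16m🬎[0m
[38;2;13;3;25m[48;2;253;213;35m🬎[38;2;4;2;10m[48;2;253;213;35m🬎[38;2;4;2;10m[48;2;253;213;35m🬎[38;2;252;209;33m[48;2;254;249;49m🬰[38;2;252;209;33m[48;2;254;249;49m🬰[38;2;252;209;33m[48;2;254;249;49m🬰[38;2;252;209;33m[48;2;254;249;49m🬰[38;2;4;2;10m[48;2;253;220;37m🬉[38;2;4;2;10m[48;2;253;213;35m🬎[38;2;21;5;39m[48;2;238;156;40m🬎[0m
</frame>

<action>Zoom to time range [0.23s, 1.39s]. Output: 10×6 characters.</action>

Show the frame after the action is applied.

<frame>
[38;2;4;2;10m[48;2;4;2;10m [38;2;4;2;10m[48;2;4;2;10m [38;2;4;2;10m[48;2;9;3;18m▌[38;2;4;2;11m[48;2;4;2;10m▌[38;2;4;2;10m[48;2;4;2;10m [38;2;4;2;10m[48;2;4;2;10m [38;2;4;2;10m[48;2;4;2;10m [38;2;4;2;10m[48;2;4;2;10m [38;2;4;2;10m[48;2;4;2;10m [38;2;4;2;10m[48;2;18;5;34m▐[0m
[38;2;4;2;10m[48;2;4;2;10m [38;2;4;2;10m[48;2;4;2;10m [38;2;4;2;10m[48;2;10;3;20m▌[38;2;4;2;10m[48;2;5;2;11m🬨[38;2;4;2;10m[48;2;4;2;10m [38;2;4;2;10m[48;2;4;2;10m [38;2;4;2;10m[48;2;4;2;10m [38;2;4;2;10m[48;2;4;2;10m [38;2;4;2;10m[48;2;4;2;11m🬕[38;2;4;2;10m[48;2;20;5;36m▐[0m
[38;2;4;2;10m[48;2;4;2;10m [38;2;4;2;10m[48;2;4;2;10m [38;2;4;2;10m[48;2;13;3;26m▌[38;2;4;2;10m[48;2;5;2;12m▐[38;2;4;2;10m[48;2;4;2;10m [38;2;4;2;10m[48;2;4;2;10m [38;2;4;2;10m[48;2;4;2;10m [38;2;4;2;10m[48;2;4;2;10m [38;2;4;2;10m[48;2;4;2;11m▌[38;2;4;2;10m[48;2;23;5;43m▐[0m
[38;2;4;2;10m[48;2;4;2;10m [38;2;4;2;10m[48;2;4;2;10m [38;2;4;2;10m[48;2;25;6;45m▌[38;2;4;2;11m[48;2;8;2;18m🬨[38;2;4;2;10m[48;2;4;2;10m [38;2;4;2;10m[48;2;4;2;10m [38;2;4;2;10m[48;2;4;2;10m [38;2;4;2;10m[48;2;4;2;10m [38;2;4;2;10m[48;2;5;2;12m🬕[38;2;4;2;10m[48;2;35;8;62m▐[0m
[38;2;4;2;10m[48;2;4;2;10m [38;2;4;2;10m[48;2;4;2;10m [38;2;16;4;29m[48;2;252;210;33m🬕[38;2;10;3;20m[48;2;253;227;40m🬂[38;2;5;2;11m[48;2;253;227;40m🬂[38;2;5;2;11m[48;2;253;227;40m🬂[38;2;5;2;11m[48;2;253;227;40m🬂[38;2;5;2;11m[48;2;253;227;40m🬂[38;2;6;2;13m[48;2;253;227;40m🬂[38;2;22;6;29m[48;2;253;220;37m🬨[0m
[38;2;88;23;46m[48;2;253;213;35m🬎[38;2;88;23;46m[48;2;253;213;35m🬎[38;2;86;22;59m[48;2;234;159;50m🬆[38;2;91;23;52m[48;2;253;213;35m🬎[38;2;88;23;46m[48;2;253;213;35m🬎[38;2;88;23;46m[48;2;253;213;35m🬎[38;2;88;23;46m[48;2;253;213;35m🬎[38;2;88;23;46m[48;2;253;213;35m🬎[38;2;88;23;46m[48;2;253;213;35m🬎[38;2;108;27;65m[48;2;253;213;35m🬎[0m
</frame>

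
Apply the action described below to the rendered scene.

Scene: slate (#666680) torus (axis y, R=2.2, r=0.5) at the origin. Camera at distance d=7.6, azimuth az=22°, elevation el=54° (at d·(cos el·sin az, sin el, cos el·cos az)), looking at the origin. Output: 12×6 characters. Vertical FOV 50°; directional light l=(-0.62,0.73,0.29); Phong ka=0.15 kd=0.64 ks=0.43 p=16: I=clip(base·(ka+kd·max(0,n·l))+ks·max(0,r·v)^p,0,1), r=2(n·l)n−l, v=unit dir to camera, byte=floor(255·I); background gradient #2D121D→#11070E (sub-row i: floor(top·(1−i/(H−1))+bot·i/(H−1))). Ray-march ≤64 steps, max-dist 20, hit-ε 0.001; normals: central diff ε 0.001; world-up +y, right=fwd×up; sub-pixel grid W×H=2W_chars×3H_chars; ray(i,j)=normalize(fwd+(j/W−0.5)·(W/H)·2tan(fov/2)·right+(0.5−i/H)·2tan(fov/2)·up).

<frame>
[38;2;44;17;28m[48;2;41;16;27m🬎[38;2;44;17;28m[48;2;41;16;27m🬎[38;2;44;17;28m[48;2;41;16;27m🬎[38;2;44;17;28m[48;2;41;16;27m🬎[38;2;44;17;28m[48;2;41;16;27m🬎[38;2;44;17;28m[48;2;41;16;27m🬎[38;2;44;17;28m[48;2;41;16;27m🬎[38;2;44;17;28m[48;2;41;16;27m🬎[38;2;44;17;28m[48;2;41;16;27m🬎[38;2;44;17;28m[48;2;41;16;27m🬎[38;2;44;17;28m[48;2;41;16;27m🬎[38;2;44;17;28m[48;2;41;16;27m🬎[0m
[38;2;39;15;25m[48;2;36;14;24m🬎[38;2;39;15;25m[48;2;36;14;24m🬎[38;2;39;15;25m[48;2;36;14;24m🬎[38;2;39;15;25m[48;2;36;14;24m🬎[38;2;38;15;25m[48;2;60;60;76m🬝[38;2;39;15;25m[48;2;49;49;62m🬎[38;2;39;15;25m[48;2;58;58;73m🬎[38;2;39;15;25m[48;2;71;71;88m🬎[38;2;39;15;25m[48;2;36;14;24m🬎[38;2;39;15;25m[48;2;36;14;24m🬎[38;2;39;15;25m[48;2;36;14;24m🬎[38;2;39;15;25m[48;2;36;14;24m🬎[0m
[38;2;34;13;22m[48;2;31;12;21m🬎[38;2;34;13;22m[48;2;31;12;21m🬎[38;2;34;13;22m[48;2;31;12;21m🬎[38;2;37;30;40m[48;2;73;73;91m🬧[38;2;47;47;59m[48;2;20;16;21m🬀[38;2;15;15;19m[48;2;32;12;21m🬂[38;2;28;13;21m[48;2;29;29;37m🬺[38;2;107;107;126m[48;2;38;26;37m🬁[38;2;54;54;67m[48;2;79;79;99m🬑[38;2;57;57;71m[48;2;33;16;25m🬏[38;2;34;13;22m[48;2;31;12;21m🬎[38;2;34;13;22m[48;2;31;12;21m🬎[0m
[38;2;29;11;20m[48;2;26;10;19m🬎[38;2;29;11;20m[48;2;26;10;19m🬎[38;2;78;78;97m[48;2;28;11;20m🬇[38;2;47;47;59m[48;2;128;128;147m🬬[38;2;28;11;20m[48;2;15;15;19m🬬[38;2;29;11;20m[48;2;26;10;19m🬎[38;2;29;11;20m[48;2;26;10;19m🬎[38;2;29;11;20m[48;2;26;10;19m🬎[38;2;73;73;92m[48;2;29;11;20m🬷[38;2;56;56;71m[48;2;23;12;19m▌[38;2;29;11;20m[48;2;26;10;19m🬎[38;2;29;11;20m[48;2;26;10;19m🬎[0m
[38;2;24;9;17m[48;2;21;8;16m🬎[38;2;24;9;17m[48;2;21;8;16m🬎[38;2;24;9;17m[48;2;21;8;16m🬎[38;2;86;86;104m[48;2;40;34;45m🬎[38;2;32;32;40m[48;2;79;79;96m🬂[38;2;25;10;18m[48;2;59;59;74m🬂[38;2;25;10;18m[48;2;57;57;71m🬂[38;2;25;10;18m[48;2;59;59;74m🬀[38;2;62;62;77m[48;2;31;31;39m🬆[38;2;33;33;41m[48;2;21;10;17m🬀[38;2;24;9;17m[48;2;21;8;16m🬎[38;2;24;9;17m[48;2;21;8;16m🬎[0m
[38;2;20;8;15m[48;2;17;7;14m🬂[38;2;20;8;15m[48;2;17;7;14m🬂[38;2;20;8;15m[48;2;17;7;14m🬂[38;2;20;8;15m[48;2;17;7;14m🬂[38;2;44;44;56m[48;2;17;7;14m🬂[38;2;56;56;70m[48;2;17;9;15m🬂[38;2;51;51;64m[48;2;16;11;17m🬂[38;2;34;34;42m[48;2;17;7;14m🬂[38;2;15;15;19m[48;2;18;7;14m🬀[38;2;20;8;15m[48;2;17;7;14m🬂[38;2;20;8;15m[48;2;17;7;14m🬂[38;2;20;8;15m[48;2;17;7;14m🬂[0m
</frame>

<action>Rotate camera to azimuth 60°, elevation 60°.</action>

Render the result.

<frame>
[38;2;44;17;28m[48;2;41;16;27m🬎[38;2;44;17;28m[48;2;41;16;27m🬎[38;2;44;17;28m[48;2;41;16;27m🬎[38;2;44;17;28m[48;2;41;16;27m🬎[38;2;44;17;28m[48;2;41;16;27m🬎[38;2;44;17;28m[48;2;41;16;27m🬎[38;2;44;17;28m[48;2;41;16;27m🬎[38;2;44;17;28m[48;2;41;16;27m🬎[38;2;44;17;28m[48;2;41;16;27m🬎[38;2;44;17;28m[48;2;41;16;27m🬎[38;2;44;17;28m[48;2;41;16;27m🬎[38;2;44;17;28m[48;2;41;16;27m🬎[0m
[38;2;39;15;25m[48;2;36;14;24m🬎[38;2;39;15;25m[48;2;36;14;24m🬎[38;2;39;15;25m[48;2;36;14;24m🬎[38;2;39;15;25m[48;2;36;14;24m🬎[38;2;39;15;25m[48;2;62;62;77m🬎[38;2;69;69;87m[48;2;32;20;29m🬋[38;2;64;64;80m[48;2;34;22;31m🬋[38;2;39;15;25m[48;2;62;62;77m🬊[38;2;59;59;74m[48;2;38;15;25m🬏[38;2;39;15;25m[48;2;36;14;24m🬎[38;2;39;15;25m[48;2;36;14;24m🬎[38;2;39;15;25m[48;2;36;14;24m🬎[0m
[38;2;34;13;22m[48;2;31;12;21m🬎[38;2;34;13;22m[48;2;31;12;21m🬎[38;2;34;13;22m[48;2;31;12;21m🬎[38;2;47;42;54m[48;2;127;127;145m🬪[38;2;37;37;47m[48;2;21;14;20m🬀[38;2;15;15;19m[48;2;32;12;21m🬀[38;2;34;13;22m[48;2;31;12;21m🬎[38;2;28;13;21m[48;2;47;47;59m🬺[38;2;52;52;66m[48;2;127;127;145m🬔[38;2;51;51;64m[48;2;33;13;22m🬓[38;2;34;13;22m[48;2;31;12;21m🬎[38;2;34;13;22m[48;2;31;12;21m🬎[0m
[38;2;29;11;20m[48;2;26;10;19m🬎[38;2;29;11;20m[48;2;26;10;19m🬎[38;2;64;64;81m[48;2;28;11;20m🬇[38;2;40;40;50m[48;2;135;135;151m▐[38;2;28;11;20m[48;2;15;15;19m🬬[38;2;29;11;20m[48;2;26;10;19m🬎[38;2;29;11;20m[48;2;26;10;19m🬎[38;2;29;11;20m[48;2;26;10;19m🬎[38;2;29;11;20m[48;2;86;86;105m🬄[38;2;57;57;71m[48;2;23;12;19m▌[38;2;29;11;20m[48;2;26;10;19m🬎[38;2;29;11;20m[48;2;26;10;19m🬎[0m
[38;2;24;9;17m[48;2;21;8;16m🬎[38;2;24;9;17m[48;2;21;8;16m🬎[38;2;24;9;17m[48;2;21;8;16m🬎[38;2;77;77;92m[48;2;36;32;42m🬊[38;2;25;10;18m[48;2;64;64;79m🬁[38;2;24;9;17m[48;2;67;67;83m🬊[38;2;24;9;17m[48;2;70;70;87m🬎[38;2;25;10;18m[48;2;66;66;83m🬂[38;2;68;68;85m[48;2;29;29;37m🬆[38;2;30;30;38m[48;2;21;10;17m🬀[38;2;24;9;17m[48;2;21;8;16m🬎[38;2;24;9;17m[48;2;21;8;16m🬎[0m
[38;2;20;8;15m[48;2;17;7;14m🬂[38;2;20;8;15m[48;2;17;7;14m🬂[38;2;20;8;15m[48;2;17;7;14m🬂[38;2;20;8;15m[48;2;17;7;14m🬂[38;2;39;39;49m[48;2;18;10;17m🬁[38;2;46;46;58m[48;2;16;9;15m🬂[38;2;45;45;56m[48;2;16;11;16m🬂[38;2;34;34;43m[48;2;17;9;16m🬀[38;2;15;15;19m[48;2;18;7;14m🬀[38;2;20;8;15m[48;2;17;7;14m🬂[38;2;20;8;15m[48;2;17;7;14m🬂[38;2;20;8;15m[48;2;17;7;14m🬂[0m
</frame>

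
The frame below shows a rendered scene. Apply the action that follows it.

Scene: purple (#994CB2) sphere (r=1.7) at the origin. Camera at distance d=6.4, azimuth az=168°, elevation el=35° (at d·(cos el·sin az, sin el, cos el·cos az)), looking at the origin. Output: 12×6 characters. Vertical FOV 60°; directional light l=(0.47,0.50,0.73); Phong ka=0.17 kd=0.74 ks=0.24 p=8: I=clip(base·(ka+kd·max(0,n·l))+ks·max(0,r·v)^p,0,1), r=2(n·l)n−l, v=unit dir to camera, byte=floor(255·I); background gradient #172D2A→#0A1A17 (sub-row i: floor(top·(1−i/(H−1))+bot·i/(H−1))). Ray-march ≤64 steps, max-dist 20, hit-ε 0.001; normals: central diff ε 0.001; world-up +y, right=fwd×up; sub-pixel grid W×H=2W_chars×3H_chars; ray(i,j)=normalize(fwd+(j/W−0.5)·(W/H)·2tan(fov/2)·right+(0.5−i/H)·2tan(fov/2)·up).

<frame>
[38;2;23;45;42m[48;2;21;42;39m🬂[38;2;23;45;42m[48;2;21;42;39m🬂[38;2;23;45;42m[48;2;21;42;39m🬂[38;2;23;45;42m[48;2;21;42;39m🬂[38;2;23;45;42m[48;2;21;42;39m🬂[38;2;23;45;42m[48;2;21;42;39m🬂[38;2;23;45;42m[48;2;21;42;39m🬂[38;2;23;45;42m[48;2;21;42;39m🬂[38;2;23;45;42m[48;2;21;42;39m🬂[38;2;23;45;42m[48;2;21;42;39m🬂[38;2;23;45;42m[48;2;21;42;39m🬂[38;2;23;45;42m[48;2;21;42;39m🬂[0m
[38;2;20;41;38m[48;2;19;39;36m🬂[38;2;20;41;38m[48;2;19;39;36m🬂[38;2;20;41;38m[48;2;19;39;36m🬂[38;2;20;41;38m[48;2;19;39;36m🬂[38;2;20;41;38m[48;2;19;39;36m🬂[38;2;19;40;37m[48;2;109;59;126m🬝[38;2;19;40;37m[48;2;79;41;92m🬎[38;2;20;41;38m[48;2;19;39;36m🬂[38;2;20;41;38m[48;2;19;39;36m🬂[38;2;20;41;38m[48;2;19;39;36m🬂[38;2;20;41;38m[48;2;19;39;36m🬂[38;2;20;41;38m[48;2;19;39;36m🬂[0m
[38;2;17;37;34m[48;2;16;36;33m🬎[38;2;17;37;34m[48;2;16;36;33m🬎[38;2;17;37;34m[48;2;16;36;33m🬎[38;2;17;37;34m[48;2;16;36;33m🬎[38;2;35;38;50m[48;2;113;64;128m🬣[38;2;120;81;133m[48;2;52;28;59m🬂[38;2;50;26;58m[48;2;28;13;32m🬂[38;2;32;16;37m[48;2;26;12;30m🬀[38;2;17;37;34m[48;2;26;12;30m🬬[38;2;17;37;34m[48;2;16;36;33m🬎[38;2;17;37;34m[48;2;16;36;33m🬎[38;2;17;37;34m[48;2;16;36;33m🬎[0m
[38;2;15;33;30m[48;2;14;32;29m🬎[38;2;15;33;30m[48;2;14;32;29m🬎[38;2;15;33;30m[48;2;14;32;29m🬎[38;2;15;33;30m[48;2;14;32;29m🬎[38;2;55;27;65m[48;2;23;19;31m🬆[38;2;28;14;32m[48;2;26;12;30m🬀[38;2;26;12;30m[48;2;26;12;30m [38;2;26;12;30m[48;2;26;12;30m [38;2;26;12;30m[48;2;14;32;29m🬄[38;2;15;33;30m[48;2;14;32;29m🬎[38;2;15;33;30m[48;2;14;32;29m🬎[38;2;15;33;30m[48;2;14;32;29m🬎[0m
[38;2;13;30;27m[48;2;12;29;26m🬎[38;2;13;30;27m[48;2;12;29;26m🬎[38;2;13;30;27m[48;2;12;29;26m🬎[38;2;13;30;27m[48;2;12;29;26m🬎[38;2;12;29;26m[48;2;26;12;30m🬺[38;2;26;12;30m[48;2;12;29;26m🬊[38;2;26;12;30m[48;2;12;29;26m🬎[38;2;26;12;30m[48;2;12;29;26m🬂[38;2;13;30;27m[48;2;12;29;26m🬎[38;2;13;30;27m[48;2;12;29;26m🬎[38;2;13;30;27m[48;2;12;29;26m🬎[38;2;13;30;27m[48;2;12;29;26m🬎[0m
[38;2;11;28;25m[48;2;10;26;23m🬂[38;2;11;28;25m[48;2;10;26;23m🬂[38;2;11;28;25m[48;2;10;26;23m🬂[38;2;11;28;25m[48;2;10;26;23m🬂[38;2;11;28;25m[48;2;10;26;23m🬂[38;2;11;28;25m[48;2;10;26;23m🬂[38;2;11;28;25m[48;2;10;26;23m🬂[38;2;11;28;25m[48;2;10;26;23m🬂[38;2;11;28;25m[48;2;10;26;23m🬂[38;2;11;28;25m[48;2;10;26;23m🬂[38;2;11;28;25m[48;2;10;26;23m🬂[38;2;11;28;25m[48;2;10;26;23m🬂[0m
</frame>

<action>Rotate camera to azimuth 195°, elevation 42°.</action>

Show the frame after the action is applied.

<frame>
[38;2;23;45;42m[48;2;21;42;39m🬂[38;2;23;45;42m[48;2;21;42;39m🬂[38;2;23;45;42m[48;2;21;42;39m🬂[38;2;23;45;42m[48;2;21;42;39m🬂[38;2;23;45;42m[48;2;21;42;39m🬂[38;2;23;45;42m[48;2;21;42;39m🬂[38;2;23;45;42m[48;2;21;42;39m🬂[38;2;23;45;42m[48;2;21;42;39m🬂[38;2;23;45;42m[48;2;21;42;39m🬂[38;2;23;45;42m[48;2;21;42;39m🬂[38;2;23;45;42m[48;2;21;42;39m🬂[38;2;23;45;42m[48;2;21;42;39m🬂[0m
[38;2;20;41;38m[48;2;19;39;36m🬂[38;2;20;41;38m[48;2;19;39;36m🬂[38;2;20;41;38m[48;2;19;39;36m🬂[38;2;20;41;38m[48;2;19;39;36m🬂[38;2;20;41;38m[48;2;19;39;36m🬂[38;2;19;40;37m[48;2;127;75;144m🬝[38;2;19;40;37m[48;2;112;66;127m🬎[38;2;20;41;38m[48;2;19;39;36m🬂[38;2;20;41;38m[48;2;19;39;36m🬂[38;2;20;41;38m[48;2;19;39;36m🬂[38;2;20;41;38m[48;2;19;39;36m🬂[38;2;20;41;38m[48;2;19;39;36m🬂[0m
[38;2;17;37;34m[48;2;16;36;33m🬎[38;2;17;37;34m[48;2;16;36;33m🬎[38;2;17;37;34m[48;2;16;36;33m🬎[38;2;17;37;34m[48;2;16;36;33m🬎[38;2;86;45;99m[48;2;32;30;44m🬉[38;2;110;74;122m[48;2;37;18;43m🬂[38;2;69;40;79m[48;2;29;13;33m🬂[38;2;58;29;67m[48;2;26;12;30m🬂[38;2;17;37;34m[48;2;26;12;30m🬬[38;2;17;37;34m[48;2;16;36;33m🬎[38;2;17;37;34m[48;2;16;36;33m🬎[38;2;17;37;34m[48;2;16;36;33m🬎[0m
[38;2;15;33;30m[48;2;14;32;29m🬎[38;2;15;33;30m[48;2;14;32;29m🬎[38;2;15;33;30m[48;2;14;32;29m🬎[38;2;15;33;30m[48;2;14;32;29m🬎[38;2;27;12;31m[48;2;14;32;29m🬬[38;2;26;12;30m[48;2;26;12;30m [38;2;26;12;30m[48;2;26;12;30m [38;2;26;12;30m[48;2;26;12;30m [38;2;26;12;30m[48;2;14;32;29m🬄[38;2;15;33;30m[48;2;14;32;29m🬎[38;2;15;33;30m[48;2;14;32;29m🬎[38;2;15;33;30m[48;2;14;32;29m🬎[0m
[38;2;13;30;27m[48;2;12;29;26m🬎[38;2;13;30;27m[48;2;12;29;26m🬎[38;2;13;30;27m[48;2;12;29;26m🬎[38;2;13;30;27m[48;2;12;29;26m🬎[38;2;12;29;26m[48;2;26;12;30m🬺[38;2;26;12;30m[48;2;12;29;26m🬊[38;2;26;12;30m[48;2;12;29;26m🬎[38;2;26;12;30m[48;2;12;29;26m🬂[38;2;13;30;27m[48;2;12;29;26m🬎[38;2;13;30;27m[48;2;12;29;26m🬎[38;2;13;30;27m[48;2;12;29;26m🬎[38;2;13;30;27m[48;2;12;29;26m🬎[0m
[38;2;11;28;25m[48;2;10;26;23m🬂[38;2;11;28;25m[48;2;10;26;23m🬂[38;2;11;28;25m[48;2;10;26;23m🬂[38;2;11;28;25m[48;2;10;26;23m🬂[38;2;11;28;25m[48;2;10;26;23m🬂[38;2;11;28;25m[48;2;10;26;23m🬂[38;2;11;28;25m[48;2;10;26;23m🬂[38;2;11;28;25m[48;2;10;26;23m🬂[38;2;11;28;25m[48;2;10;26;23m🬂[38;2;11;28;25m[48;2;10;26;23m🬂[38;2;11;28;25m[48;2;10;26;23m🬂[38;2;11;28;25m[48;2;10;26;23m🬂[0m
</frame>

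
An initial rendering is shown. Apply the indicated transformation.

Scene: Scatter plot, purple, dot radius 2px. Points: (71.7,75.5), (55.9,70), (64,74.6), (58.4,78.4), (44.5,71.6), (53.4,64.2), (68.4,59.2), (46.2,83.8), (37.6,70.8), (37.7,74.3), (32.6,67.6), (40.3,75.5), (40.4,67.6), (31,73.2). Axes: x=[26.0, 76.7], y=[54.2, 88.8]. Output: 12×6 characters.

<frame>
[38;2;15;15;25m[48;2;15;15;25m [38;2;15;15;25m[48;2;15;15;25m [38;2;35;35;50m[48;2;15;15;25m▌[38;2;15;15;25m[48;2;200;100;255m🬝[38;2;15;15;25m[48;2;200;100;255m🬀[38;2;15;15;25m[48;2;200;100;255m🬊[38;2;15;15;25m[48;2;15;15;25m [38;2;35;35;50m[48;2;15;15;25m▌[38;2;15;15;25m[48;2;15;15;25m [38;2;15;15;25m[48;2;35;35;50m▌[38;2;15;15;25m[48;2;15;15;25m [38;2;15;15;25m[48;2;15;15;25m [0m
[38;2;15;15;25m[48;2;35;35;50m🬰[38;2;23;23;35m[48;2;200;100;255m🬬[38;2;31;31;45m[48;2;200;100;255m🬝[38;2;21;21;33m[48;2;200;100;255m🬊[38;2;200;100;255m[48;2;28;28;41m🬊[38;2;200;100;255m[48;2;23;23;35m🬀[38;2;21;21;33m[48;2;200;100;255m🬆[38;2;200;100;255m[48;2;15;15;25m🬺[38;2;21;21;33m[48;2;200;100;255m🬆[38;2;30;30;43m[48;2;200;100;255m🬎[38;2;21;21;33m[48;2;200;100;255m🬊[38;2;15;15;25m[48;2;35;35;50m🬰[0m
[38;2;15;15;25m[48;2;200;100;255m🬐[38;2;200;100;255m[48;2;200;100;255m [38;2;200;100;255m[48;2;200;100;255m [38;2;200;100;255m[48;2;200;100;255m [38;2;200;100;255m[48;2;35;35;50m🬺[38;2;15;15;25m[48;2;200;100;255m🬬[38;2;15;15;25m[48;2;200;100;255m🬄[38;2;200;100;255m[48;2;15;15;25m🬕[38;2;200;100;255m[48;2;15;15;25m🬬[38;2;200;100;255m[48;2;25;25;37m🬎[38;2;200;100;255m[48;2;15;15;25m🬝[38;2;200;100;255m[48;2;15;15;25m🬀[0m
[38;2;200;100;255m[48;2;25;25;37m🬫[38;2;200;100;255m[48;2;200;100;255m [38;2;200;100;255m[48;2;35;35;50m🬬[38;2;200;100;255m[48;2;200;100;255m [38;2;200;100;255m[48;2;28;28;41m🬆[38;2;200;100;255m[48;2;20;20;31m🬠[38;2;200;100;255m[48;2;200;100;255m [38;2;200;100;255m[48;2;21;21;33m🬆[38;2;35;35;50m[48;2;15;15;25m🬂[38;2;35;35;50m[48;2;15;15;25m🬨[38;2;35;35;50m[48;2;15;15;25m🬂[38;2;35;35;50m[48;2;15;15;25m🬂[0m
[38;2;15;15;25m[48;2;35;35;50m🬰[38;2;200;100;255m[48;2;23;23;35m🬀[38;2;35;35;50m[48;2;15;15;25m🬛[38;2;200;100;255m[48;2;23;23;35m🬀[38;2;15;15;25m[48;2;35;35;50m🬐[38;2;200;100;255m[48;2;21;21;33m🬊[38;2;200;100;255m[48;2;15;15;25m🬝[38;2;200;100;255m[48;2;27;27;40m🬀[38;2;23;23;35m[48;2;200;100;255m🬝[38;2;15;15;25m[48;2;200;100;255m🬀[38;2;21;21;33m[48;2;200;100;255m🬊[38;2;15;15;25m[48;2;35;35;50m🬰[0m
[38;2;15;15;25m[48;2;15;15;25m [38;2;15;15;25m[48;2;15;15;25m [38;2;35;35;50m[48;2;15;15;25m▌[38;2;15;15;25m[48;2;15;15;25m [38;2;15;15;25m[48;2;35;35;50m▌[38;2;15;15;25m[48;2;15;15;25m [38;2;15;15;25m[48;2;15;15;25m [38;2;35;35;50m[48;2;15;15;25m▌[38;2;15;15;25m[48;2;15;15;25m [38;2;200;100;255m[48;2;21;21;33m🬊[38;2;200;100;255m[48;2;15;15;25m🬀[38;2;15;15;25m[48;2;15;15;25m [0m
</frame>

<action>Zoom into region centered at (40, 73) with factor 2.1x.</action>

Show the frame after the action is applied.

<frame>
[38;2;15;15;25m[48;2;15;15;25m [38;2;15;15;25m[48;2;15;15;25m [38;2;35;35;50m[48;2;15;15;25m▌[38;2;15;15;25m[48;2;15;15;25m [38;2;15;15;25m[48;2;35;35;50m▌[38;2;15;15;25m[48;2;15;15;25m [38;2;15;15;25m[48;2;15;15;25m [38;2;35;35;50m[48;2;15;15;25m▌[38;2;15;15;25m[48;2;15;15;25m [38;2;15;15;25m[48;2;35;35;50m▌[38;2;15;15;25m[48;2;15;15;25m [38;2;15;15;25m[48;2;15;15;25m [0m
[38;2;15;15;25m[48;2;35;35;50m🬰[38;2;15;15;25m[48;2;35;35;50m🬰[38;2;35;35;50m[48;2;15;15;25m🬛[38;2;15;15;25m[48;2;35;35;50m🬰[38;2;27;27;40m[48;2;200;100;255m🬝[38;2;15;15;25m[48;2;200;100;255m🬀[38;2;21;21;33m[48;2;200;100;255m🬊[38;2;35;35;50m[48;2;15;15;25m🬛[38;2;15;15;25m[48;2;35;35;50m🬰[38;2;15;15;25m[48;2;35;35;50m🬐[38;2;15;15;25m[48;2;35;35;50m🬰[38;2;15;15;25m[48;2;35;35;50m🬰[0m
[38;2;15;15;25m[48;2;200;100;255m🬆[38;2;200;100;255m[48;2;15;15;25m🬺[38;2;23;23;35m[48;2;200;100;255m🬬[38;2;15;15;25m[48;2;200;100;255m🬴[38;2;200;100;255m[48;2;200;100;255m [38;2;200;100;255m[48;2;15;15;25m🬝[38;2;200;100;255m[48;2;15;15;25m🬀[38;2;28;28;41m[48;2;200;100;255m🬆[38;2;15;15;25m[48;2;200;100;255m🬬[38;2;15;15;25m[48;2;35;35;50m▌[38;2;15;15;25m[48;2;15;15;25m [38;2;15;15;25m[48;2;15;15;25m [0m
[38;2;200;100;255m[48;2;19;19;30m🬁[38;2;200;100;255m[48;2;15;15;25m🬆[38;2;35;35;50m[48;2;15;15;25m🬕[38;2;23;23;35m[48;2;200;100;255m🬴[38;2;200;100;255m[48;2;200;100;255m [38;2;200;100;255m[48;2;25;25;37m🬛[38;2;200;100;255m[48;2;19;19;30m🬁[38;2;200;100;255m[48;2;35;35;50m🬬[38;2;200;100;255m[48;2;15;15;25m🬆[38;2;35;35;50m[48;2;15;15;25m🬨[38;2;35;35;50m[48;2;15;15;25m🬂[38;2;35;35;50m[48;2;15;15;25m🬂[0m
[38;2;15;15;25m[48;2;35;35;50m🬰[38;2;21;21;33m[48;2;200;100;255m🬆[38;2;200;100;255m[48;2;15;15;25m🬺[38;2;23;23;35m[48;2;200;100;255m🬬[38;2;25;25;37m[48;2;200;100;255m🬛[38;2;15;15;25m[48;2;200;100;255m🬀[38;2;21;21;33m[48;2;200;100;255m🬊[38;2;35;35;50m[48;2;15;15;25m🬛[38;2;15;15;25m[48;2;35;35;50m🬰[38;2;15;15;25m[48;2;35;35;50m🬐[38;2;15;15;25m[48;2;35;35;50m🬰[38;2;15;15;25m[48;2;35;35;50m🬰[0m
[38;2;15;15;25m[48;2;15;15;25m [38;2;15;15;25m[48;2;200;100;255m🬺[38;2;200;100;255m[48;2;21;21;33m🬆[38;2;15;15;25m[48;2;15;15;25m [38;2;15;15;25m[48;2;35;35;50m▌[38;2;200;100;255m[48;2;15;15;25m🬊[38;2;200;100;255m[48;2;15;15;25m🬀[38;2;35;35;50m[48;2;15;15;25m▌[38;2;15;15;25m[48;2;15;15;25m [38;2;15;15;25m[48;2;35;35;50m▌[38;2;15;15;25m[48;2;15;15;25m [38;2;15;15;25m[48;2;15;15;25m [0m
</frame>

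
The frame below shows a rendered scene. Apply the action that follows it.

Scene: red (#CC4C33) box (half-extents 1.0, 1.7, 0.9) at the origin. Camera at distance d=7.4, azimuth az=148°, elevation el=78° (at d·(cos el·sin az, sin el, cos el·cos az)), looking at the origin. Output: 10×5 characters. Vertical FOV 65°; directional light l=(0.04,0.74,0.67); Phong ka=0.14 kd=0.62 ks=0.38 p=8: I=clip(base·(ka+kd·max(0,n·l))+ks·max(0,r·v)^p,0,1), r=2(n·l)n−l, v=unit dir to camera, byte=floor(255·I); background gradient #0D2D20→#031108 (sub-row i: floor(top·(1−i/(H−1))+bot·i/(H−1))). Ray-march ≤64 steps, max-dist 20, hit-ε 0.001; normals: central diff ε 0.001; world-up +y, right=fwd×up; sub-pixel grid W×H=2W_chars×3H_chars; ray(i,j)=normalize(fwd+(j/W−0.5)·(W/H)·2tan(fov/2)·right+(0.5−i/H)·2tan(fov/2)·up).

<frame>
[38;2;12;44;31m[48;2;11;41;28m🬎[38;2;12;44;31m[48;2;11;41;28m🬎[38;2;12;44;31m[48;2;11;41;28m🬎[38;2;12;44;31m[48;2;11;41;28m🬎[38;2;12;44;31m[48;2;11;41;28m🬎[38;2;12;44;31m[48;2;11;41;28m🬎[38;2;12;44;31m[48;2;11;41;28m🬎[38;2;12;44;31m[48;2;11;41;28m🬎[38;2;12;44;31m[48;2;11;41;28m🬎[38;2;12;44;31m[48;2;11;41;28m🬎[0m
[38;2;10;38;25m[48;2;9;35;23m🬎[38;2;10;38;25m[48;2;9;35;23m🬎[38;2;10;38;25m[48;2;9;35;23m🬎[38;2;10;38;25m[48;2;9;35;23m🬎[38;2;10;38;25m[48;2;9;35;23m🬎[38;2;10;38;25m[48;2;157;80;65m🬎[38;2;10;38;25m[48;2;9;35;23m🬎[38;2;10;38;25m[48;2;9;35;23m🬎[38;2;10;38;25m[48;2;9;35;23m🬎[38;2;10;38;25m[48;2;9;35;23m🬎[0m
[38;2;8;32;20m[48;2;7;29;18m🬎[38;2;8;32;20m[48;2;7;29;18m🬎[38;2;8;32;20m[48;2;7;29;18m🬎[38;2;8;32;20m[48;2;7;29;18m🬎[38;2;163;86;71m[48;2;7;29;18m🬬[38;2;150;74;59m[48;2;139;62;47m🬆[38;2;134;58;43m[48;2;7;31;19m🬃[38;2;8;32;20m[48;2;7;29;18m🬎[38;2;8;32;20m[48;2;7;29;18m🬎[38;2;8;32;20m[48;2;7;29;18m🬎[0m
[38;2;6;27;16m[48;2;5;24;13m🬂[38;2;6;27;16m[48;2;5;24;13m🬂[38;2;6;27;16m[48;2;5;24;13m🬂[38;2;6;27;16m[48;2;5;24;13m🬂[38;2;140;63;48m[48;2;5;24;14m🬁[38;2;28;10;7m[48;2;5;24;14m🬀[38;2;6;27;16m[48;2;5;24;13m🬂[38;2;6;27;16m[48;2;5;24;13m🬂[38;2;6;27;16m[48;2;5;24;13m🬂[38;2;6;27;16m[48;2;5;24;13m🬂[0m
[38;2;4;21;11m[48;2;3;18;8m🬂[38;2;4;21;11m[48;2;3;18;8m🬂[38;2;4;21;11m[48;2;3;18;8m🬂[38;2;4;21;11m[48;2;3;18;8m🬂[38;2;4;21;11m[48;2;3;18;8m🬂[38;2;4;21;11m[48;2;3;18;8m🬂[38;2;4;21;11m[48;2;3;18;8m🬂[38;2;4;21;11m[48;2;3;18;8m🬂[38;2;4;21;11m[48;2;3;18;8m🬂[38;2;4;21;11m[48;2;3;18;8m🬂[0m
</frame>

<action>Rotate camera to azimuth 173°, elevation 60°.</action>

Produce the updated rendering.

<frame>
[38;2;12;44;31m[48;2;11;41;28m🬎[38;2;12;44;31m[48;2;11;41;28m🬎[38;2;12;44;31m[48;2;11;41;28m🬎[38;2;12;44;31m[48;2;11;41;28m🬎[38;2;12;44;31m[48;2;11;41;28m🬎[38;2;12;44;31m[48;2;11;41;28m🬎[38;2;12;44;31m[48;2;11;41;28m🬎[38;2;12;44;31m[48;2;11;41;28m🬎[38;2;12;44;31m[48;2;11;41;28m🬎[38;2;12;44;31m[48;2;11;41;28m🬎[0m
[38;2;10;38;25m[48;2;9;35;23m🬎[38;2;10;38;25m[48;2;9;35;23m🬎[38;2;10;38;25m[48;2;9;35;23m🬎[38;2;10;38;25m[48;2;9;35;23m🬎[38;2;10;38;25m[48;2;217;140;125m🬎[38;2;10;38;25m[48;2;207;131;116m🬎[38;2;10;38;25m[48;2;9;35;23m🬎[38;2;10;38;25m[48;2;9;35;23m🬎[38;2;10;38;25m[48;2;9;35;23m🬎[38;2;10;38;25m[48;2;9;35;23m🬎[0m
[38;2;8;32;20m[48;2;7;29;18m🬎[38;2;8;32;20m[48;2;7;29;18m🬎[38;2;8;32;20m[48;2;7;29;18m🬎[38;2;8;32;20m[48;2;7;29;18m🬎[38;2;211;134;119m[48;2;12;25;16m🬉[38;2;202;125;110m[48;2;28;10;7m🬎[38;2;186;109;94m[48;2;12;25;16m🬄[38;2;8;32;20m[48;2;7;29;18m🬎[38;2;8;32;20m[48;2;7;29;18m🬎[38;2;8;32;20m[48;2;7;29;18m🬎[0m
[38;2;6;27;16m[48;2;5;24;13m🬂[38;2;6;27;16m[48;2;5;24;13m🬂[38;2;6;27;16m[48;2;5;24;13m🬂[38;2;6;27;16m[48;2;5;24;13m🬂[38;2;5;24;14m[48;2;28;10;7m🬺[38;2;28;10;7m[48;2;5;24;13m🬂[38;2;6;27;16m[48;2;5;24;13m🬂[38;2;6;27;16m[48;2;5;24;13m🬂[38;2;6;27;16m[48;2;5;24;13m🬂[38;2;6;27;16m[48;2;5;24;13m🬂[0m
[38;2;4;21;11m[48;2;3;18;8m🬂[38;2;4;21;11m[48;2;3;18;8m🬂[38;2;4;21;11m[48;2;3;18;8m🬂[38;2;4;21;11m[48;2;3;18;8m🬂[38;2;4;21;11m[48;2;3;18;8m🬂[38;2;4;21;11m[48;2;3;18;8m🬂[38;2;4;21;11m[48;2;3;18;8m🬂[38;2;4;21;11m[48;2;3;18;8m🬂[38;2;4;21;11m[48;2;3;18;8m🬂[38;2;4;21;11m[48;2;3;18;8m🬂[0m
</frame>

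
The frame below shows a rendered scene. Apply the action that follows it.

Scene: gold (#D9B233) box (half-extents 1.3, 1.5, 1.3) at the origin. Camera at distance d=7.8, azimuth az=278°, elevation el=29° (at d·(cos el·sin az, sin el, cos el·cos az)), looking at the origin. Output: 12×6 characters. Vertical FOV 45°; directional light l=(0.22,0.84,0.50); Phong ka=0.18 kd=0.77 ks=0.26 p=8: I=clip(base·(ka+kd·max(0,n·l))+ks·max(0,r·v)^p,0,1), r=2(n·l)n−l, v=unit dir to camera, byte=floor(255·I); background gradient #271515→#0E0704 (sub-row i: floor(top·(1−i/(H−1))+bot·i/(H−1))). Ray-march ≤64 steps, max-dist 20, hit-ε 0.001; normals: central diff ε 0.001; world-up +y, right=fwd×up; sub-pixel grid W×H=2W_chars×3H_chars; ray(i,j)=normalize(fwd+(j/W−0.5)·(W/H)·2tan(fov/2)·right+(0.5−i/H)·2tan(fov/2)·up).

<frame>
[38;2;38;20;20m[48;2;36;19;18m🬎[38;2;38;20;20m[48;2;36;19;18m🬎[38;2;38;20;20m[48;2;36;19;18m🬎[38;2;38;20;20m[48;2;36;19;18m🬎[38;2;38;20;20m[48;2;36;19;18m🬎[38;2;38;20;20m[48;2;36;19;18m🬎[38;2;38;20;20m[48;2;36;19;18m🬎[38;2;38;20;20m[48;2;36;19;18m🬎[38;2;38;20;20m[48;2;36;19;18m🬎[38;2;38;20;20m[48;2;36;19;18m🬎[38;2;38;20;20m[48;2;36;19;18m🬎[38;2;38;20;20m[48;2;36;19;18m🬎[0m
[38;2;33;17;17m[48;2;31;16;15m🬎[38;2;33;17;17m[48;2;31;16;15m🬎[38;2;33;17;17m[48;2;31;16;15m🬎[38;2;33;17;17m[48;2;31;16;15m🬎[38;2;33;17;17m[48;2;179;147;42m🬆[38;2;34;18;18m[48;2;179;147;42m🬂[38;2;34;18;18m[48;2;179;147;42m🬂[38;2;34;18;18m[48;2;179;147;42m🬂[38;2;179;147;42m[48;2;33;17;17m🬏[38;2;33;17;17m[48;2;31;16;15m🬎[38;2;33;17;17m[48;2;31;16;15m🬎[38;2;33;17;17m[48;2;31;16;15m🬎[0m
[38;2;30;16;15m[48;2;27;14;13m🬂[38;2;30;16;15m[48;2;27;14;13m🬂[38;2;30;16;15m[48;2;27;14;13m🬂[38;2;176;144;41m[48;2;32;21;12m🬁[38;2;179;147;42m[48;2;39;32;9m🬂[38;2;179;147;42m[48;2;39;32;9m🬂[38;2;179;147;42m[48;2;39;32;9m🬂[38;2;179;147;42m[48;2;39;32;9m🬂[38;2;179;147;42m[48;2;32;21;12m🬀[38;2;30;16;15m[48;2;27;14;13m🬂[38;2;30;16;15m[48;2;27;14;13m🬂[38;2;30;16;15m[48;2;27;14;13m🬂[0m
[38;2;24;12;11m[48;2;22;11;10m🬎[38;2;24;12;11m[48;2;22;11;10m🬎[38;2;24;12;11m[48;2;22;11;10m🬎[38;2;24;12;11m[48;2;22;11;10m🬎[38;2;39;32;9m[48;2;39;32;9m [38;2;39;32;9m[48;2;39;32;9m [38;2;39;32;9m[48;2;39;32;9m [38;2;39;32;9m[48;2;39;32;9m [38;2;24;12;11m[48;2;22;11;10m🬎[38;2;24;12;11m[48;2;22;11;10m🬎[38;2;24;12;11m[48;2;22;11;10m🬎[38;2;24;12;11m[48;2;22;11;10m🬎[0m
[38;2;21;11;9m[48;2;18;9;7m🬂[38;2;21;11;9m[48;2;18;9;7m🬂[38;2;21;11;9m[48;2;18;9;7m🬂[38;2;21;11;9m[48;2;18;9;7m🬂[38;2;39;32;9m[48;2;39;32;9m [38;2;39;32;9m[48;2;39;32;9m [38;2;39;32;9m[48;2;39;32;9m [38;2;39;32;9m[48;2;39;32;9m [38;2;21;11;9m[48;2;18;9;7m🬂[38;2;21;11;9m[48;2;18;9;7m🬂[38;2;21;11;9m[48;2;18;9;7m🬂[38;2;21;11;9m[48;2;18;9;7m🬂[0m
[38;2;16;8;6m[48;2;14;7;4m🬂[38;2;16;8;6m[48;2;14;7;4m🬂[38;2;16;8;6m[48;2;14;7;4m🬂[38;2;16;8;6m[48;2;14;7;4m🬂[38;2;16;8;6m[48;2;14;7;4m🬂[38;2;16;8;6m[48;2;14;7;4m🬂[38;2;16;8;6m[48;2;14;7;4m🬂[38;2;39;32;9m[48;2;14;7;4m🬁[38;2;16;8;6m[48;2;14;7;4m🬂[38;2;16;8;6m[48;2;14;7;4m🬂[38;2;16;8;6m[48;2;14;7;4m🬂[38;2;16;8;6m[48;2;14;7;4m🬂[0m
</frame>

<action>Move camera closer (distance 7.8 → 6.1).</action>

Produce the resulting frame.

<frame>
[38;2;38;20;20m[48;2;36;19;18m🬎[38;2;38;20;20m[48;2;36;19;18m🬎[38;2;38;20;20m[48;2;36;19;18m🬎[38;2;38;20;20m[48;2;36;19;18m🬎[38;2;38;20;20m[48;2;36;19;18m🬎[38;2;38;20;20m[48;2;36;19;18m🬎[38;2;38;20;20m[48;2;36;19;18m🬎[38;2;38;20;20m[48;2;36;19;18m🬎[38;2;38;20;20m[48;2;36;19;18m🬎[38;2;38;20;20m[48;2;36;19;18m🬎[38;2;38;20;20m[48;2;36;19;18m🬎[38;2;38;20;20m[48;2;36;19;18m🬎[0m
[38;2;33;17;17m[48;2;31;16;15m🬎[38;2;33;17;17m[48;2;31;16;15m🬎[38;2;33;17;17m[48;2;179;147;42m🬝[38;2;33;17;17m[48;2;179;147;42m🬆[38;2;179;147;42m[48;2;179;147;42m [38;2;179;147;42m[48;2;179;147;42m [38;2;179;147;42m[48;2;179;147;42m [38;2;179;147;42m[48;2;179;147;42m [38;2;179;147;42m[48;2;179;147;42m [38;2;33;17;17m[48;2;31;16;15m🬎[38;2;33;17;17m[48;2;31;16;15m🬎[38;2;33;17;17m[48;2;31;16;15m🬎[0m
[38;2;30;16;15m[48;2;27;14;13m🬂[38;2;30;16;15m[48;2;27;14;13m🬂[38;2;39;32;9m[48;2;28;14;13m🬁[38;2;39;32;9m[48;2;39;32;9m [38;2;39;32;9m[48;2;39;32;9m [38;2;39;32;9m[48;2;39;32;9m [38;2;39;32;9m[48;2;39;32;9m [38;2;39;32;9m[48;2;39;32;9m [38;2;39;32;9m[48;2;39;32;9m [38;2;30;16;15m[48;2;27;14;13m🬂[38;2;30;16;15m[48;2;27;14;13m🬂[38;2;30;16;15m[48;2;27;14;13m🬂[0m
[38;2;24;12;11m[48;2;22;11;10m🬎[38;2;24;12;11m[48;2;22;11;10m🬎[38;2;24;12;11m[48;2;22;11;10m🬎[38;2;39;32;9m[48;2;39;32;9m [38;2;39;32;9m[48;2;39;32;9m [38;2;39;32;9m[48;2;39;32;9m [38;2;39;32;9m[48;2;39;32;9m [38;2;39;32;9m[48;2;39;32;9m [38;2;39;32;9m[48;2;39;32;9m [38;2;24;12;11m[48;2;22;11;10m🬎[38;2;24;12;11m[48;2;22;11;10m🬎[38;2;24;12;11m[48;2;22;11;10m🬎[0m
[38;2;21;11;9m[48;2;18;9;7m🬂[38;2;21;11;9m[48;2;18;9;7m🬂[38;2;21;11;9m[48;2;18;9;7m🬂[38;2;39;32;9m[48;2;18;9;7m🬨[38;2;39;32;9m[48;2;39;32;9m [38;2;39;32;9m[48;2;39;32;9m [38;2;39;32;9m[48;2;39;32;9m [38;2;39;32;9m[48;2;39;32;9m [38;2;39;32;9m[48;2;18;9;7m🬕[38;2;21;11;9m[48;2;18;9;7m🬂[38;2;21;11;9m[48;2;18;9;7m🬂[38;2;21;11;9m[48;2;18;9;7m🬂[0m
[38;2;16;8;6m[48;2;14;7;4m🬂[38;2;16;8;6m[48;2;14;7;4m🬂[38;2;16;8;6m[48;2;14;7;4m🬂[38;2;39;32;9m[48;2;14;7;4m🬁[38;2;39;32;9m[48;2;14;7;4m🬎[38;2;39;32;9m[48;2;14;7;4m🬎[38;2;39;32;9m[48;2;14;7;4m🬎[38;2;39;32;9m[48;2;14;7;4m🬎[38;2;39;32;9m[48;2;14;7;4m🬄[38;2;16;8;6m[48;2;14;7;4m🬂[38;2;16;8;6m[48;2;14;7;4m🬂[38;2;16;8;6m[48;2;14;7;4m🬂[0m
</frame>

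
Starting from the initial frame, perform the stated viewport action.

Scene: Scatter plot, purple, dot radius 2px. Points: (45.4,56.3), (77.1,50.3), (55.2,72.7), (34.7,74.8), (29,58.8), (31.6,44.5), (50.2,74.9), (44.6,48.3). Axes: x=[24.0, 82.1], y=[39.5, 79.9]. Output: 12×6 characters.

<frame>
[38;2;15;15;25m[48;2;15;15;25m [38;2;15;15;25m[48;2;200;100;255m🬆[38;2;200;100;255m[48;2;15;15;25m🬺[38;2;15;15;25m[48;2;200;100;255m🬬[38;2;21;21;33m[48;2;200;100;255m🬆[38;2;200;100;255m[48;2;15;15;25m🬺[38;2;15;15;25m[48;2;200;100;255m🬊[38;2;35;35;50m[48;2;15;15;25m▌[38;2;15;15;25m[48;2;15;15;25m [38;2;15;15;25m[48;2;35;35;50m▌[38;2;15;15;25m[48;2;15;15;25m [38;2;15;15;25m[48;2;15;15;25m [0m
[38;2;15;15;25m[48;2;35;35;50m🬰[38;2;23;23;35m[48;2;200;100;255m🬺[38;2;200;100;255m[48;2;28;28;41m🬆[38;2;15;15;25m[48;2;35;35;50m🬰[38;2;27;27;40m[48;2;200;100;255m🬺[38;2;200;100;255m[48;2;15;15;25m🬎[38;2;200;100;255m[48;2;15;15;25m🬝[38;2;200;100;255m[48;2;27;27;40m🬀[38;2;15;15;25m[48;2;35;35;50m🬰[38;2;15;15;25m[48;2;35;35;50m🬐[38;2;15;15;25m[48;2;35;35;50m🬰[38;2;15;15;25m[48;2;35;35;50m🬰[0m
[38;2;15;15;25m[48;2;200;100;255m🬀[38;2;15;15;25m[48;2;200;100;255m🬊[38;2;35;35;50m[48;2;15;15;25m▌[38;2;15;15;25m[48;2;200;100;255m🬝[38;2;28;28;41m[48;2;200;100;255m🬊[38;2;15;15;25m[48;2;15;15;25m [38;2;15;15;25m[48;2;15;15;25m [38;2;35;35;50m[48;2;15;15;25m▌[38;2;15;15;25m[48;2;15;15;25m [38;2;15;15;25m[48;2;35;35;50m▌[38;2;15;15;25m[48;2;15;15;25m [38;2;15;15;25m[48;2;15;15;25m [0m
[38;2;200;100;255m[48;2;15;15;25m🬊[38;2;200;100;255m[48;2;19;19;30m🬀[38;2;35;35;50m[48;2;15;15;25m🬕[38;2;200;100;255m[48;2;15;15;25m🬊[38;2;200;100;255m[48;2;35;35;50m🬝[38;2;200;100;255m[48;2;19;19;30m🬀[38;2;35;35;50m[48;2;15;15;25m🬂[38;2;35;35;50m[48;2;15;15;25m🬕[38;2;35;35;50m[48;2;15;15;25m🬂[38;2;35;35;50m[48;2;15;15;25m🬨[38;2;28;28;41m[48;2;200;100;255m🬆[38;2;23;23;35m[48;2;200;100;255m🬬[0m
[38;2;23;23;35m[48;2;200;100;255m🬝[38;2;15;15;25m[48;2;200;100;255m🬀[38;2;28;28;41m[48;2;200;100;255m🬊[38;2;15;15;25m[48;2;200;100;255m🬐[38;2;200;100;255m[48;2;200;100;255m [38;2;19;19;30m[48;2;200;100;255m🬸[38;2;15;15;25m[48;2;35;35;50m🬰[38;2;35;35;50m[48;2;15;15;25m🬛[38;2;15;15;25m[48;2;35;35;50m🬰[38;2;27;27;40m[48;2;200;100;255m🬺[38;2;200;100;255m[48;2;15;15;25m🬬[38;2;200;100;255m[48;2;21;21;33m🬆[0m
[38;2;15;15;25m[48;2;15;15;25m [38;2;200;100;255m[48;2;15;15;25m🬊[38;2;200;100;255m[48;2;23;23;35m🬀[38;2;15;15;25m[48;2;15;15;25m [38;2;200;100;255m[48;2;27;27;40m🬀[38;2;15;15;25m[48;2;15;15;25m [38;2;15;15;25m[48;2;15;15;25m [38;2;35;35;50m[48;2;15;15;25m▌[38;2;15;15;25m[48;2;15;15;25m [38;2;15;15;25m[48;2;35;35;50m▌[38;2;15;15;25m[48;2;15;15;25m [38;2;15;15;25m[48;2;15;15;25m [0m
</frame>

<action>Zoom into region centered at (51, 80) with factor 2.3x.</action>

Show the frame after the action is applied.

<frame>
[38;2;15;15;25m[48;2;15;15;25m [38;2;15;15;25m[48;2;15;15;25m [38;2;35;35;50m[48;2;15;15;25m▌[38;2;15;15;25m[48;2;15;15;25m [38;2;15;15;25m[48;2;35;35;50m▌[38;2;15;15;25m[48;2;15;15;25m [38;2;15;15;25m[48;2;15;15;25m [38;2;35;35;50m[48;2;15;15;25m▌[38;2;15;15;25m[48;2;15;15;25m [38;2;15;15;25m[48;2;35;35;50m▌[38;2;15;15;25m[48;2;15;15;25m [38;2;15;15;25m[48;2;15;15;25m [0m
[38;2;15;15;25m[48;2;35;35;50m🬰[38;2;15;15;25m[48;2;35;35;50m🬰[38;2;35;35;50m[48;2;15;15;25m🬛[38;2;15;15;25m[48;2;35;35;50m🬰[38;2;15;15;25m[48;2;35;35;50m🬐[38;2;15;15;25m[48;2;35;35;50m🬰[38;2;15;15;25m[48;2;35;35;50m🬰[38;2;35;35;50m[48;2;15;15;25m🬛[38;2;15;15;25m[48;2;35;35;50m🬰[38;2;15;15;25m[48;2;35;35;50m🬐[38;2;15;15;25m[48;2;35;35;50m🬰[38;2;15;15;25m[48;2;35;35;50m🬰[0m
[38;2;15;15;25m[48;2;15;15;25m [38;2;15;15;25m[48;2;15;15;25m [38;2;35;35;50m[48;2;15;15;25m▌[38;2;15;15;25m[48;2;15;15;25m [38;2;15;15;25m[48;2;35;35;50m▌[38;2;15;15;25m[48;2;15;15;25m [38;2;15;15;25m[48;2;15;15;25m [38;2;35;35;50m[48;2;15;15;25m▌[38;2;15;15;25m[48;2;15;15;25m [38;2;15;15;25m[48;2;35;35;50m▌[38;2;15;15;25m[48;2;15;15;25m [38;2;15;15;25m[48;2;15;15;25m [0m
[38;2;35;35;50m[48;2;15;15;25m🬂[38;2;35;35;50m[48;2;15;15;25m🬂[38;2;35;35;50m[48;2;15;15;25m🬕[38;2;35;35;50m[48;2;15;15;25m🬂[38;2;35;35;50m[48;2;15;15;25m🬨[38;2;23;23;35m[48;2;200;100;255m🬬[38;2;35;35;50m[48;2;15;15;25m🬂[38;2;35;35;50m[48;2;15;15;25m🬕[38;2;35;35;50m[48;2;15;15;25m🬂[38;2;35;35;50m[48;2;15;15;25m🬨[38;2;35;35;50m[48;2;15;15;25m🬂[38;2;35;35;50m[48;2;15;15;25m🬂[0m
[38;2;15;15;25m[48;2;35;35;50m🬰[38;2;15;15;25m[48;2;35;35;50m🬰[38;2;35;35;50m[48;2;15;15;25m🬛[38;2;15;15;25m[48;2;35;35;50m🬰[38;2;15;15;25m[48;2;200;100;255m🬐[38;2;200;100;255m[48;2;200;100;255m [38;2;19;19;30m[48;2;200;100;255m🬸[38;2;28;28;41m[48;2;200;100;255m🬆[38;2;23;23;35m[48;2;200;100;255m🬬[38;2;15;15;25m[48;2;35;35;50m🬐[38;2;15;15;25m[48;2;35;35;50m🬰[38;2;15;15;25m[48;2;35;35;50m🬰[0m
[38;2;15;15;25m[48;2;15;15;25m [38;2;15;15;25m[48;2;15;15;25m [38;2;35;35;50m[48;2;15;15;25m▌[38;2;15;15;25m[48;2;15;15;25m [38;2;15;15;25m[48;2;35;35;50m▌[38;2;200;100;255m[48;2;15;15;25m🬀[38;2;15;15;25m[48;2;200;100;255m🬺[38;2;200;100;255m[48;2;35;35;50m🬬[38;2;200;100;255m[48;2;15;15;25m🬆[38;2;15;15;25m[48;2;35;35;50m▌[38;2;15;15;25m[48;2;15;15;25m [38;2;15;15;25m[48;2;15;15;25m [0m
</frame>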